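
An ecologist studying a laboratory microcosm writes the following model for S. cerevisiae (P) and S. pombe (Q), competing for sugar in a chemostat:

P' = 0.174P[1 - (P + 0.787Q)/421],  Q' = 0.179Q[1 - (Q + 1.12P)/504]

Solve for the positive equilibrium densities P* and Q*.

Setting both brackets to zero gives the nullclines P + 0.787Q = 421 and 1.12P + Q = 504.
Substituting Q = 504 - 1.12P into the first: P(1 - 0.787·1.12) = 421 - 0.787·504.
So P* = 24.4/0.119 = 205, and then Q* = 504 - 1.12·205 = 274.

P* ≈ 205, Q* ≈ 274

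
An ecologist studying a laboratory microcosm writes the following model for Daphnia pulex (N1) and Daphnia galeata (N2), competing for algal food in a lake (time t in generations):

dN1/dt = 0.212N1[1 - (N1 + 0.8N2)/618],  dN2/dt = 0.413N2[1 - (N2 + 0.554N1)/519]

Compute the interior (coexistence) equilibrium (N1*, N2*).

Setting both brackets to zero gives the nullclines N1 + 0.8N2 = 618 and 0.554N1 + N2 = 519.
Substituting N2 = 519 - 0.554N1 into the first: N1(1 - 0.8·0.554) = 618 - 0.8·519.
So N1* = 203/0.557 = 364, and then N2* = 519 - 0.554·364 = 317.

N1* ≈ 364, N2* ≈ 317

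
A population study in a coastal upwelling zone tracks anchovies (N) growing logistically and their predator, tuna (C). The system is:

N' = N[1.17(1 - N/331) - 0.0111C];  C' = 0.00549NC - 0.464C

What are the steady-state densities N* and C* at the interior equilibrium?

From dC/dt = 0 with C > 0: 0.00549N* = 0.464, so N* = 84.5.
Substitute into dN/dt = 0: 1.17(1 - 84.5/331) = 0.0111C*.
The bracket is 0.745, giving C* = 0.871/0.0111 = 78.5.

N* ≈ 84.5, C* ≈ 78.5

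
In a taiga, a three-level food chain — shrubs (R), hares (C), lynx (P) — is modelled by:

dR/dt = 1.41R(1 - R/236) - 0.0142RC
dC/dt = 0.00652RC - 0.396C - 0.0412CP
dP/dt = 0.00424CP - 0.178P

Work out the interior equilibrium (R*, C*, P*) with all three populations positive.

R* ≈ 136, C* ≈ 42, P* ≈ 11.9

From dP/dt = 0: 0.00424C* = 0.178, so C* = 42.
From dR/dt = 0: 1.41(1 - R*/236) = 0.0142·42, giving R* = 236·(1 - 0.423) = 136.
From dC/dt = 0: 0.00652·136 - 0.396 = 0.0412P*, so P* = 0.492/0.0412 = 11.9.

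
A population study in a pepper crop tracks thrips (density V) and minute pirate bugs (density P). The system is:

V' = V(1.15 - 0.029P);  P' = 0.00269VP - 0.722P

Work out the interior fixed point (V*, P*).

V* ≈ 268, P* ≈ 39.7

Set dP/dt = 0 with P > 0: 0.00269V - 0.722 = 0, so V* = 0.722/0.00269 = 268.
Set dV/dt = 0 with V > 0: 1.15 - 0.029P = 0, so P* = 1.15/0.029 = 39.7.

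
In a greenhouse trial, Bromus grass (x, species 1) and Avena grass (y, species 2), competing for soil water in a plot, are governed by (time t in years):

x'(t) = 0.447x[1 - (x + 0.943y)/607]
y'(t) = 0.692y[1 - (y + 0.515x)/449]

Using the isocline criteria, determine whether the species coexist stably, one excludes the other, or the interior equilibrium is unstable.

Compare the nullcline intercepts: K1/α12 = 607/0.943 = 644 > K2 = 449; K2/α21 = 449/0.515 = 872 > K1 = 607.
Since both inequalities hold, each species can invade when rare, so the interior equilibrium is stable.

stable coexistence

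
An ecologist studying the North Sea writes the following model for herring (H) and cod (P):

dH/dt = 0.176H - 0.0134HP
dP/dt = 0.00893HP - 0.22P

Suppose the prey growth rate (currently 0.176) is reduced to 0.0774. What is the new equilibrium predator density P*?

At the interior fixed point, setting dH/dt = 0 with H > 0 fixes P* = (prey growth rate)/(HP coefficient) — independent of the other coefficients.
With the change, P* = 0.0774/0.0134 = 5.78; it falls from 13.1.

P* ≈ 5.78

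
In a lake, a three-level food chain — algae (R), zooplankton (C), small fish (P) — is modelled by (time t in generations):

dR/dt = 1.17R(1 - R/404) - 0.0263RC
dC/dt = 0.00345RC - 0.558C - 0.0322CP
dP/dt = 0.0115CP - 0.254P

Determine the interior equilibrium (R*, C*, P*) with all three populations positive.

R* ≈ 203, C* ≈ 22.1, P* ≈ 4.47

From dP/dt = 0: 0.0115C* = 0.254, so C* = 22.1.
From dR/dt = 0: 1.17(1 - R*/404) = 0.0263·22.1, giving R* = 404·(1 - 0.496) = 203.
From dC/dt = 0: 0.00345·203 - 0.558 = 0.0322P*, so P* = 0.144/0.0322 = 4.47.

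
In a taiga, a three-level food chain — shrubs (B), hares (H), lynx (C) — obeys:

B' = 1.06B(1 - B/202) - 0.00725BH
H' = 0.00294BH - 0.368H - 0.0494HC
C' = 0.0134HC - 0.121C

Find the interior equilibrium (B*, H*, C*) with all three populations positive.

From dC/dt = 0: 0.0134H* = 0.121, so H* = 9.03.
From dB/dt = 0: 1.06(1 - B*/202) = 0.00725·9.03, giving B* = 202·(1 - 0.0618) = 190.
From dH/dt = 0: 0.00294·190 - 0.368 = 0.0494C*, so C* = 0.189/0.0494 = 3.83.

B* ≈ 190, H* ≈ 9.03, C* ≈ 3.83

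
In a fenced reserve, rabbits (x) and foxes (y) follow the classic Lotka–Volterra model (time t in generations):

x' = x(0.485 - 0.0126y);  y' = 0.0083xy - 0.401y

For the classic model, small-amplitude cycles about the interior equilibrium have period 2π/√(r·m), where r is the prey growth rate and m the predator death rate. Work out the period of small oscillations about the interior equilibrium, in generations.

Here r = 0.485 and m = 0.401, so r·m = 0.194.
ω = √0.194 = 0.441 per generation, hence T = 2π/ω ≈ 14.2 generations.

T ≈ 14.2 generations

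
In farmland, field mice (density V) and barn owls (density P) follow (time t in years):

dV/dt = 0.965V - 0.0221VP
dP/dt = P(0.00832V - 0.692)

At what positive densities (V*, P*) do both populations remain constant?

V* ≈ 83.2, P* ≈ 43.7

Set dP/dt = 0 with P > 0: 0.00832V - 0.692 = 0, so V* = 0.692/0.00832 = 83.2.
Set dV/dt = 0 with V > 0: 0.965 - 0.0221P = 0, so P* = 0.965/0.0221 = 43.7.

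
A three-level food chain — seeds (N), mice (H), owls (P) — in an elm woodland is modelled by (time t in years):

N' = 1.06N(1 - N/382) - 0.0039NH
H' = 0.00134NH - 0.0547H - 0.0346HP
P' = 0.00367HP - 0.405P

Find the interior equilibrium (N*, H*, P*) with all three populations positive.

From dP/dt = 0: 0.00367H* = 0.405, so H* = 110.
From dN/dt = 0: 1.06(1 - N*/382) = 0.0039·110, giving N* = 382·(1 - 0.406) = 227.
From dH/dt = 0: 0.00134·227 - 0.0547 = 0.0346P*, so P* = 0.249/0.0346 = 7.21.

N* ≈ 227, H* ≈ 110, P* ≈ 7.21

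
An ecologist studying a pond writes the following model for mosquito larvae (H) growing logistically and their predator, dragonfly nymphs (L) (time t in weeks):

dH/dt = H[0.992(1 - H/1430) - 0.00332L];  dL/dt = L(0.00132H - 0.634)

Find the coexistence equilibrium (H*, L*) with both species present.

From dL/dt = 0 with L > 0: 0.00132H* = 0.634, so H* = 480.
Substitute into dH/dt = 0: 0.992(1 - 480/1430) = 0.00332L*.
The bracket is 0.664, giving L* = 0.659/0.00332 = 198.

H* ≈ 480, L* ≈ 198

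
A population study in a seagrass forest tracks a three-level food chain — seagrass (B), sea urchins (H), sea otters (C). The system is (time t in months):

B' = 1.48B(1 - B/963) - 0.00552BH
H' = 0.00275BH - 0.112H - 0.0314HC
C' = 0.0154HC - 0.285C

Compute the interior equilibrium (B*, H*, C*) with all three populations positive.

From dC/dt = 0: 0.0154H* = 0.285, so H* = 18.5.
From dB/dt = 0: 1.48(1 - B*/963) = 0.00552·18.5, giving B* = 963·(1 - 0.069) = 897.
From dH/dt = 0: 0.00275·897 - 0.112 = 0.0314C*, so C* = 2.35/0.0314 = 75.

B* ≈ 897, H* ≈ 18.5, C* ≈ 75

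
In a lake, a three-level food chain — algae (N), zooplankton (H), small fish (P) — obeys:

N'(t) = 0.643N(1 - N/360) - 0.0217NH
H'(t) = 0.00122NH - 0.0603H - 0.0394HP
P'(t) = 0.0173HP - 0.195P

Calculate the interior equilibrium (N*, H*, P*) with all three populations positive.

N* ≈ 223, H* ≈ 11.3, P* ≈ 5.38

From dP/dt = 0: 0.0173H* = 0.195, so H* = 11.3.
From dN/dt = 0: 0.643(1 - N*/360) = 0.0217·11.3, giving N* = 360·(1 - 0.38) = 223.
From dH/dt = 0: 0.00122·223 - 0.0603 = 0.0394P*, so P* = 0.212/0.0394 = 5.38.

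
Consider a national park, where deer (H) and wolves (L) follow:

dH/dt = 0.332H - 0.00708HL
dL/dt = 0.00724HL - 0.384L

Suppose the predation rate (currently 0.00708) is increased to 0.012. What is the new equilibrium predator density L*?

At the interior fixed point, setting dH/dt = 0 with H > 0 fixes L* = (prey growth rate)/(HL coefficient) — independent of the other coefficients.
With the change, L* = 0.332/0.012 = 27.7; it falls from 46.9.

L* ≈ 27.7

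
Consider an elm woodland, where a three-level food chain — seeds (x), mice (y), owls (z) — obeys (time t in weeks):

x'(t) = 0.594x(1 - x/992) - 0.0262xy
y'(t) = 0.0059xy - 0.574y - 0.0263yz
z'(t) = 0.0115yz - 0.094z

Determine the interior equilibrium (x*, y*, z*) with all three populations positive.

From dz/dt = 0: 0.0115y* = 0.094, so y* = 8.17.
From dx/dt = 0: 0.594(1 - x*/992) = 0.0262·8.17, giving x* = 992·(1 - 0.361) = 634.
From dy/dt = 0: 0.0059·634 - 0.574 = 0.0263z*, so z* = 3.17/0.0263 = 120.

x* ≈ 634, y* ≈ 8.17, z* ≈ 120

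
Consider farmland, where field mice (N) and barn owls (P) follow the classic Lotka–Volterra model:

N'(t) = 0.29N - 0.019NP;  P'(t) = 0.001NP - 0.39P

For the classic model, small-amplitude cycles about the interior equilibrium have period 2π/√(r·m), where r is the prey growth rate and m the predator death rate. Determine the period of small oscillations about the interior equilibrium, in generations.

Here r = 0.29 and m = 0.39, so r·m = 0.113.
ω = √0.113 = 0.336 per generation, hence T = 2π/ω ≈ 18.7 generations.

T ≈ 18.7 generations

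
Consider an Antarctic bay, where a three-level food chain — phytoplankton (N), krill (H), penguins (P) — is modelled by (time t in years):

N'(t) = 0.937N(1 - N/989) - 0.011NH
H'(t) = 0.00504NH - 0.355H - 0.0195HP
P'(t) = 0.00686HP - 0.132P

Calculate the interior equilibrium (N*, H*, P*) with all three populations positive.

N* ≈ 766, H* ≈ 19.2, P* ≈ 180

From dP/dt = 0: 0.00686H* = 0.132, so H* = 19.2.
From dN/dt = 0: 0.937(1 - N*/989) = 0.011·19.2, giving N* = 989·(1 - 0.226) = 766.
From dH/dt = 0: 0.00504·766 - 0.355 = 0.0195P*, so P* = 3.5/0.0195 = 180.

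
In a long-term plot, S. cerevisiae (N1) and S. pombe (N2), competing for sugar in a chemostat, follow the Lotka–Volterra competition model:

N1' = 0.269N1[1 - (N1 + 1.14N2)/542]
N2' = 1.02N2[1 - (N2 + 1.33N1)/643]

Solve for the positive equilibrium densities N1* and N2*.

N1* ≈ 370, N2* ≈ 151

Setting both brackets to zero gives the nullclines N1 + 1.14N2 = 542 and 1.33N1 + N2 = 643.
Substituting N2 = 643 - 1.33N1 into the first: N1(1 - 1.14·1.33) = 542 - 1.14·643.
So N1* = -191/-0.516 = 370, and then N2* = 643 - 1.33·370 = 151.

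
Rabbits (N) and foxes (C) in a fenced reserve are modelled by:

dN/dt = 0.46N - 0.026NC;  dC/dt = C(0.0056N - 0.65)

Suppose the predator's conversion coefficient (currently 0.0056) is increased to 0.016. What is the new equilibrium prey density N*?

N* ≈ 40.6

At the interior fixed point, setting dC/dt = 0 with C > 0 fixes N* = (predator death rate)/(NC coefficient) — independent of the other coefficients.
With the change, N* = 0.65/0.016 = 40.6; it falls from 116.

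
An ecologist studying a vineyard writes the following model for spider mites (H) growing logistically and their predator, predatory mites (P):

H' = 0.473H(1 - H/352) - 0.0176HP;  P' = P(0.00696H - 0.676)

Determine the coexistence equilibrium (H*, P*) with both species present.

From dP/dt = 0 with P > 0: 0.00696H* = 0.676, so H* = 97.1.
Substitute into dH/dt = 0: 0.473(1 - 97.1/352) = 0.0176P*.
The bracket is 0.724, giving P* = 0.342/0.0176 = 19.5.

H* ≈ 97.1, P* ≈ 19.5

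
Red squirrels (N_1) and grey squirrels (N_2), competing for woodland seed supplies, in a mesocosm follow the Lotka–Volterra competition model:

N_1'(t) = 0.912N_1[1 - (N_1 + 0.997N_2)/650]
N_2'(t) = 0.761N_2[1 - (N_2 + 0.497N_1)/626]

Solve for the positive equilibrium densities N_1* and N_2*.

Setting both brackets to zero gives the nullclines N_1 + 0.997N_2 = 650 and 0.497N_1 + N_2 = 626.
Substituting N_2 = 626 - 0.497N_1 into the first: N_1(1 - 0.997·0.497) = 650 - 0.997·626.
So N_1* = 25.9/0.504 = 51.3, and then N_2* = 626 - 0.497·51.3 = 601.

N_1* ≈ 51.3, N_2* ≈ 601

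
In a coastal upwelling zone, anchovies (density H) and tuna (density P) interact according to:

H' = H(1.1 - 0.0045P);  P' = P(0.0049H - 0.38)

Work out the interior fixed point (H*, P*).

Set dP/dt = 0 with P > 0: 0.0049H - 0.38 = 0, so H* = 0.38/0.0049 = 77.6.
Set dH/dt = 0 with H > 0: 1.1 - 0.0045P = 0, so P* = 1.1/0.0045 = 244.

H* ≈ 77.6, P* ≈ 244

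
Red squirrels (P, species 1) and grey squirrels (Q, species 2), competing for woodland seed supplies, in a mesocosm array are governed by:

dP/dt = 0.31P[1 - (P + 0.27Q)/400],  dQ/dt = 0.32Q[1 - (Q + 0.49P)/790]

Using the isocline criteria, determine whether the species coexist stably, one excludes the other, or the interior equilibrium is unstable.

stable coexistence

Compare the nullcline intercepts: K1/α12 = 400/0.27 = 1480 > K2 = 790; K2/α21 = 790/0.49 = 1610 > K1 = 400.
Since both inequalities hold, each species can invade when rare, so the interior equilibrium is stable.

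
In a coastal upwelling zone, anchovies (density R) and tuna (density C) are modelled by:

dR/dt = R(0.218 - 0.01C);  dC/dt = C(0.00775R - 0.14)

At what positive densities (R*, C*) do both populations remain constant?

R* ≈ 18.1, C* ≈ 21.8

Set dC/dt = 0 with C > 0: 0.00775R - 0.14 = 0, so R* = 0.14/0.00775 = 18.1.
Set dR/dt = 0 with R > 0: 0.218 - 0.01C = 0, so C* = 0.218/0.01 = 21.8.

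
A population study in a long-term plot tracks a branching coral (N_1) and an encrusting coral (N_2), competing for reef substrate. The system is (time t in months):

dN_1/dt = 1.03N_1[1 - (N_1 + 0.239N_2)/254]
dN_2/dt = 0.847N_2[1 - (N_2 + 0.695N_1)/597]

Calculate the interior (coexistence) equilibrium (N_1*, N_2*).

N_1* ≈ 133, N_2* ≈ 504

Setting both brackets to zero gives the nullclines N_1 + 0.239N_2 = 254 and 0.695N_1 + N_2 = 597.
Substituting N_2 = 597 - 0.695N_1 into the first: N_1(1 - 0.239·0.695) = 254 - 0.239·597.
So N_1* = 111/0.834 = 133, and then N_2* = 597 - 0.695·133 = 504.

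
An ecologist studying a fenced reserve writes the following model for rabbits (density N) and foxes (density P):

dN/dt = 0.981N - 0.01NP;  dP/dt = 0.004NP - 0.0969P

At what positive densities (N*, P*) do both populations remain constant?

Set dP/dt = 0 with P > 0: 0.004N - 0.0969 = 0, so N* = 0.0969/0.004 = 24.2.
Set dN/dt = 0 with N > 0: 0.981 - 0.01P = 0, so P* = 0.981/0.01 = 98.1.

N* ≈ 24.2, P* ≈ 98.1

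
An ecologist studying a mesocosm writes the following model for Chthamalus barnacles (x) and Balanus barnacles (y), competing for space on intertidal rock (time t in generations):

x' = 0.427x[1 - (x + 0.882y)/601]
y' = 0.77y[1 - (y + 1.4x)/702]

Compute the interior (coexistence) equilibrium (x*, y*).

x* ≈ 77.4, y* ≈ 594

Setting both brackets to zero gives the nullclines x + 0.882y = 601 and 1.4x + y = 702.
Substituting y = 702 - 1.4x into the first: x(1 - 0.882·1.4) = 601 - 0.882·702.
So x* = -18.2/-0.235 = 77.4, and then y* = 702 - 1.4·77.4 = 594.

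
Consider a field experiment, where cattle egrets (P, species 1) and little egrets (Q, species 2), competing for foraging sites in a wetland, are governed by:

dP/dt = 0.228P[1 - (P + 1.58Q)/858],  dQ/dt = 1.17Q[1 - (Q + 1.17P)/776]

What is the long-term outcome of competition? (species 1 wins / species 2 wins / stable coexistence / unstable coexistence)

unstable coexistence (outcome depends on initial conditions)

Compare the nullcline intercepts: K1/α12 = 858/1.58 = 543 < K2 = 776; K2/α21 = 776/1.17 = 663 < K1 = 858.
Since both are reversed, neither can invade when rare; the interior point is a saddle.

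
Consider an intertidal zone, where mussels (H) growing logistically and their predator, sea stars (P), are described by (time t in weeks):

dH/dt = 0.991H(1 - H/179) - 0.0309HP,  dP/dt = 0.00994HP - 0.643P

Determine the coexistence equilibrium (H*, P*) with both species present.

From dP/dt = 0 with P > 0: 0.00994H* = 0.643, so H* = 64.7.
Substitute into dH/dt = 0: 0.991(1 - 64.7/179) = 0.0309P*.
The bracket is 0.639, giving P* = 0.633/0.0309 = 20.5.

H* ≈ 64.7, P* ≈ 20.5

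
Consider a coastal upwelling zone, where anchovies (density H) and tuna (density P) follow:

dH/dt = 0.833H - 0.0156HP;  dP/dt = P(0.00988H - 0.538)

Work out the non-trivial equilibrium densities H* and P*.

H* ≈ 54.5, P* ≈ 53.4

Set dP/dt = 0 with P > 0: 0.00988H - 0.538 = 0, so H* = 0.538/0.00988 = 54.5.
Set dH/dt = 0 with H > 0: 0.833 - 0.0156P = 0, so P* = 0.833/0.0156 = 53.4.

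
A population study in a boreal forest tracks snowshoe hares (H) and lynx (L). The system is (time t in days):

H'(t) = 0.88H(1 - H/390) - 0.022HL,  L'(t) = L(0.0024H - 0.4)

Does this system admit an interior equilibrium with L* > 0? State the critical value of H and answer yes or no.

Threshold H = 167; K > 167, so yes, the predator persists.

The predator equation gives dL/dt > 0 only when H > 0.4/0.0024 = 167.
Without the predator, H → K = 390. Since 390 > 167, the predator can invade and persist.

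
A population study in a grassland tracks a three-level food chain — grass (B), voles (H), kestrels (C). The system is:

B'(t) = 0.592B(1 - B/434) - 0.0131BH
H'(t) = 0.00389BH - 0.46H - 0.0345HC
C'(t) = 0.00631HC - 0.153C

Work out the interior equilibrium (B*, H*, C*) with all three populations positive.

From dC/dt = 0: 0.00631H* = 0.153, so H* = 24.2.
From dB/dt = 0: 0.592(1 - B*/434) = 0.0131·24.2, giving B* = 434·(1 - 0.537) = 201.
From dH/dt = 0: 0.00389·201 - 0.46 = 0.0345C*, so C* = 0.322/0.0345 = 9.35.

B* ≈ 201, H* ≈ 24.2, C* ≈ 9.35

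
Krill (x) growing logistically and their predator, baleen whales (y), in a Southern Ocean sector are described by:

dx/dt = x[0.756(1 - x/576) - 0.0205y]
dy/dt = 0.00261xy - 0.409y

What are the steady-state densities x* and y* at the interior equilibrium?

x* ≈ 157, y* ≈ 26.8

From dy/dt = 0 with y > 0: 0.00261x* = 0.409, so x* = 157.
Substitute into dx/dt = 0: 0.756(1 - 157/576) = 0.0205y*.
The bracket is 0.728, giving y* = 0.55/0.0205 = 26.8.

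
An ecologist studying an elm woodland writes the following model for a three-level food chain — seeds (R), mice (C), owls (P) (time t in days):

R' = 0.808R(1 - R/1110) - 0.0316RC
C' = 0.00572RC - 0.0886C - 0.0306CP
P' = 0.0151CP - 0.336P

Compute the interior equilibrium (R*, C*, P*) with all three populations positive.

R* ≈ 144, C* ≈ 22.3, P* ≈ 24

From dP/dt = 0: 0.0151C* = 0.336, so C* = 22.3.
From dR/dt = 0: 0.808(1 - R*/1110) = 0.0316·22.3, giving R* = 1110·(1 - 0.87) = 144.
From dC/dt = 0: 0.00572·144 - 0.0886 = 0.0306P*, so P* = 0.735/0.0306 = 24.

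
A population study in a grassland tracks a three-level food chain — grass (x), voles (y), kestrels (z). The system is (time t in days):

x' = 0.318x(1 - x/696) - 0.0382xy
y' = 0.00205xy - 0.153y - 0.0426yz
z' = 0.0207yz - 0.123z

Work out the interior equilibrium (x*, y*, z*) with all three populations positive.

x* ≈ 199, y* ≈ 5.94, z* ≈ 5.99

From dz/dt = 0: 0.0207y* = 0.123, so y* = 5.94.
From dx/dt = 0: 0.318(1 - x*/696) = 0.0382·5.94, giving x* = 696·(1 - 0.714) = 199.
From dy/dt = 0: 0.00205·199 - 0.153 = 0.0426z*, so z* = 0.255/0.0426 = 5.99.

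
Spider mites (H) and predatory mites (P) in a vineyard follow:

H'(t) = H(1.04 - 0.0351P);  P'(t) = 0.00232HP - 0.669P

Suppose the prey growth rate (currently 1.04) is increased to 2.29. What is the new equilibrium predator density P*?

At the interior fixed point, setting dH/dt = 0 with H > 0 fixes P* = (prey growth rate)/(HP coefficient) — independent of the other coefficients.
With the change, P* = 2.29/0.0351 = 65.2; it rises from 29.6.

P* ≈ 65.2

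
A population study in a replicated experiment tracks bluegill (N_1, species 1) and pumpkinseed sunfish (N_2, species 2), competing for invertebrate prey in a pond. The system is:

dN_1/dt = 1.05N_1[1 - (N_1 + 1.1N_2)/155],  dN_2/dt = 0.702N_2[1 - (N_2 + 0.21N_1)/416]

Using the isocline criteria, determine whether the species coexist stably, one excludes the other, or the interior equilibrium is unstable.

species 2 excludes species 1

Compare the nullcline intercepts: K1/α12 = 155/1.1 = 141 < K2 = 416; K2/α21 = 416/0.21 = 1980 > K1 = 155.
Since the inequalities point opposite ways, species 2 can invade but species 1 cannot.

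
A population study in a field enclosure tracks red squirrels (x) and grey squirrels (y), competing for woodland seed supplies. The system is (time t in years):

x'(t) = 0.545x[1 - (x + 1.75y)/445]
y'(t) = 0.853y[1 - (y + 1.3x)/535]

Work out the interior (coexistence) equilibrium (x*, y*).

x* ≈ 385, y* ≈ 34.1

Setting both brackets to zero gives the nullclines x + 1.75y = 445 and 1.3x + y = 535.
Substituting y = 535 - 1.3x into the first: x(1 - 1.75·1.3) = 445 - 1.75·535.
So x* = -491/-1.27 = 385, and then y* = 535 - 1.3·385 = 34.1.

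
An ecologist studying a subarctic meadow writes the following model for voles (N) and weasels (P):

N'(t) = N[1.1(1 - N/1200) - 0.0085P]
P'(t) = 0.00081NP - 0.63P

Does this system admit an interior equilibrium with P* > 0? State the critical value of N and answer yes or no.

Threshold N = 778; K > 778, so yes, the predator persists.

The predator equation gives dP/dt > 0 only when N > 0.63/0.00081 = 778.
Without the predator, N → K = 1200. Since 1200 > 778, the predator can invade and persist.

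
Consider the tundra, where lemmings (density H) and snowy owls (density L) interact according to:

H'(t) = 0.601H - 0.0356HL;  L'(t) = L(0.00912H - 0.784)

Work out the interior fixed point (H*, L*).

H* ≈ 86, L* ≈ 16.9

Set dL/dt = 0 with L > 0: 0.00912H - 0.784 = 0, so H* = 0.784/0.00912 = 86.
Set dH/dt = 0 with H > 0: 0.601 - 0.0356L = 0, so L* = 0.601/0.0356 = 16.9.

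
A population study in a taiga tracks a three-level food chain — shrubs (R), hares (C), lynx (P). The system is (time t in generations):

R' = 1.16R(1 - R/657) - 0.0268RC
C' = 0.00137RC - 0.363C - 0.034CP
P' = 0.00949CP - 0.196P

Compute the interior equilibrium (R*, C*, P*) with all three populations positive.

From dP/dt = 0: 0.00949C* = 0.196, so C* = 20.7.
From dR/dt = 0: 1.16(1 - R*/657) = 0.0268·20.7, giving R* = 657·(1 - 0.477) = 344.
From dC/dt = 0: 0.00137·344 - 0.363 = 0.034P*, so P* = 0.108/0.034 = 3.16.

R* ≈ 344, C* ≈ 20.7, P* ≈ 3.16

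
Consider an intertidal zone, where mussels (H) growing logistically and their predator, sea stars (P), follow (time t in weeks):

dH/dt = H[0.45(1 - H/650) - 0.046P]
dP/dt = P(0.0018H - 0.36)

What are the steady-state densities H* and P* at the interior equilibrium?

H* ≈ 200, P* ≈ 6.77

From dP/dt = 0 with P > 0: 0.0018H* = 0.36, so H* = 200.
Substitute into dH/dt = 0: 0.45(1 - 200/650) = 0.046P*.
The bracket is 0.692, giving P* = 0.312/0.046 = 6.77.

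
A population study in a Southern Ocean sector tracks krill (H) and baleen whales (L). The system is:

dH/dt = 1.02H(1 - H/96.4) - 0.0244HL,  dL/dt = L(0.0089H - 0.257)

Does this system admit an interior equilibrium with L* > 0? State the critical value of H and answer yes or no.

Threshold H = 28.9; K > 28.9, so yes, the predator persists.

The predator equation gives dL/dt > 0 only when H > 0.257/0.0089 = 28.9.
Without the predator, H → K = 96.4. Since 96.4 > 28.9, the predator can invade and persist.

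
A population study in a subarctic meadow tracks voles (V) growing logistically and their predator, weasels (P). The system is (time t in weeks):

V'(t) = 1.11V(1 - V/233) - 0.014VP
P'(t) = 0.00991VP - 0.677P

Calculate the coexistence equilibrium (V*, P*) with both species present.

V* ≈ 68.3, P* ≈ 56

From dP/dt = 0 with P > 0: 0.00991V* = 0.677, so V* = 68.3.
Substitute into dV/dt = 0: 1.11(1 - 68.3/233) = 0.014P*.
The bracket is 0.707, giving P* = 0.785/0.014 = 56.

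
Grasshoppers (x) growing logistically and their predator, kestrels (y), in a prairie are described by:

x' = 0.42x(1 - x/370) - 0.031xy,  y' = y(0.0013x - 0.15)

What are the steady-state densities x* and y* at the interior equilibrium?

From dy/dt = 0 with y > 0: 0.0013x* = 0.15, so x* = 115.
Substitute into dx/dt = 0: 0.42(1 - 115/370) = 0.031y*.
The bracket is 0.688, giving y* = 0.289/0.031 = 9.32.

x* ≈ 115, y* ≈ 9.32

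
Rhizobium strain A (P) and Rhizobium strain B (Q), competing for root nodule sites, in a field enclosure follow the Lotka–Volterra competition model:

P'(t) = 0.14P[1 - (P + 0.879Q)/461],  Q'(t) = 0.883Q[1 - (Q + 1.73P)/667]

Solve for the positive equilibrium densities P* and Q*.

Setting both brackets to zero gives the nullclines P + 0.879Q = 461 and 1.73P + Q = 667.
Substituting Q = 667 - 1.73P into the first: P(1 - 0.879·1.73) = 461 - 0.879·667.
So P* = -125/-0.521 = 241, and then Q* = 667 - 1.73·241 = 251.

P* ≈ 241, Q* ≈ 251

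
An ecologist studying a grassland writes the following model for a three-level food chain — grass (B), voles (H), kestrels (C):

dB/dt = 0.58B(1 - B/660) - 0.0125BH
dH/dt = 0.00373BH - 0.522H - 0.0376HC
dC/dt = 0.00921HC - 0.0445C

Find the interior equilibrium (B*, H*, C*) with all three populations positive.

B* ≈ 591, H* ≈ 4.83, C* ≈ 44.8

From dC/dt = 0: 0.00921H* = 0.0445, so H* = 4.83.
From dB/dt = 0: 0.58(1 - B*/660) = 0.0125·4.83, giving B* = 660·(1 - 0.104) = 591.
From dH/dt = 0: 0.00373·591 - 0.522 = 0.0376C*, so C* = 1.68/0.0376 = 44.8.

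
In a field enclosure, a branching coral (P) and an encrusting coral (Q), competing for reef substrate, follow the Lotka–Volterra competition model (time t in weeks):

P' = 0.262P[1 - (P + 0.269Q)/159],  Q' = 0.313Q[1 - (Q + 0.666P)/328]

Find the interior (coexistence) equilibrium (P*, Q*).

P* ≈ 86.2, Q* ≈ 271

Setting both brackets to zero gives the nullclines P + 0.269Q = 159 and 0.666P + Q = 328.
Substituting Q = 328 - 0.666P into the first: P(1 - 0.269·0.666) = 159 - 0.269·328.
So P* = 70.8/0.821 = 86.2, and then Q* = 328 - 0.666·86.2 = 271.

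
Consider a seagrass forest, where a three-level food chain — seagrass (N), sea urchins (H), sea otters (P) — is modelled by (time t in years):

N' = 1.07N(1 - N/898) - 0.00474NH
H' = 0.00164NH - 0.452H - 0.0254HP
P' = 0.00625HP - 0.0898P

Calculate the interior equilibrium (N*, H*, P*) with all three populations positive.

From dP/dt = 0: 0.00625H* = 0.0898, so H* = 14.4.
From dN/dt = 0: 1.07(1 - N*/898) = 0.00474·14.4, giving N* = 898·(1 - 0.0636) = 841.
From dH/dt = 0: 0.00164·841 - 0.452 = 0.0254P*, so P* = 0.927/0.0254 = 36.5.

N* ≈ 841, H* ≈ 14.4, P* ≈ 36.5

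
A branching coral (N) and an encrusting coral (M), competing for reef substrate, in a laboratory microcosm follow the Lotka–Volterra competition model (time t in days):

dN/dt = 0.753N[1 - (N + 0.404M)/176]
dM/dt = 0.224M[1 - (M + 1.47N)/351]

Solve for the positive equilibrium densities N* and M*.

Setting both brackets to zero gives the nullclines N + 0.404M = 176 and 1.47N + M = 351.
Substituting M = 351 - 1.47N into the first: N(1 - 0.404·1.47) = 176 - 0.404·351.
So N* = 34.2/0.406 = 84.2, and then M* = 351 - 1.47·84.2 = 227.

N* ≈ 84.2, M* ≈ 227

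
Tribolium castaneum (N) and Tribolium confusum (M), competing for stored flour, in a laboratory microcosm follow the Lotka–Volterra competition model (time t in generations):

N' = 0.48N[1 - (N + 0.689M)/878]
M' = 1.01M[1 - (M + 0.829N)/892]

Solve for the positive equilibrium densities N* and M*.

Setting both brackets to zero gives the nullclines N + 0.689M = 878 and 0.829N + M = 892.
Substituting M = 892 - 0.829N into the first: N(1 - 0.689·0.829) = 878 - 0.689·892.
So N* = 263/0.429 = 614, and then M* = 892 - 0.829·614 = 383.

N* ≈ 614, M* ≈ 383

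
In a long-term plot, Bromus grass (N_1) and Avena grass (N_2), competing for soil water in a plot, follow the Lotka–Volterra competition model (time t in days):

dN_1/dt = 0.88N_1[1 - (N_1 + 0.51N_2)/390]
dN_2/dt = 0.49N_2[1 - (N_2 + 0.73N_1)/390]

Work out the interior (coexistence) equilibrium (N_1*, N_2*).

Setting both brackets to zero gives the nullclines N_1 + 0.51N_2 = 390 and 0.73N_1 + N_2 = 390.
Substituting N_2 = 390 - 0.73N_1 into the first: N_1(1 - 0.51·0.73) = 390 - 0.51·390.
So N_1* = 191/0.628 = 304, and then N_2* = 390 - 0.73·304 = 168.

N_1* ≈ 304, N_2* ≈ 168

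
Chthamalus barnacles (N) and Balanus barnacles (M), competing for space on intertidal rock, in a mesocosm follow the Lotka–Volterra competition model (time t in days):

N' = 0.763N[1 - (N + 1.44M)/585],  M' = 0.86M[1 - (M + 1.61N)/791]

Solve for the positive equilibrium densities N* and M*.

N* ≈ 420, M* ≈ 114

Setting both brackets to zero gives the nullclines N + 1.44M = 585 and 1.61N + M = 791.
Substituting M = 791 - 1.61N into the first: N(1 - 1.44·1.61) = 585 - 1.44·791.
So N* = -554/-1.32 = 420, and then M* = 791 - 1.61·420 = 114.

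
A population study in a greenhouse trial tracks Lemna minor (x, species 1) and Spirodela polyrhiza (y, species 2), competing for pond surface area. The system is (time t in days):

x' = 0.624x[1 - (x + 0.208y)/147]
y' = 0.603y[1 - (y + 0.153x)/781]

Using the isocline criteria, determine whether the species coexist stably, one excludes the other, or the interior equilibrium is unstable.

species 2 excludes species 1

Compare the nullcline intercepts: K1/α12 = 147/0.208 = 707 < K2 = 781; K2/α21 = 781/0.153 = 5100 > K1 = 147.
Since the inequalities point opposite ways, species 2 can invade but species 1 cannot.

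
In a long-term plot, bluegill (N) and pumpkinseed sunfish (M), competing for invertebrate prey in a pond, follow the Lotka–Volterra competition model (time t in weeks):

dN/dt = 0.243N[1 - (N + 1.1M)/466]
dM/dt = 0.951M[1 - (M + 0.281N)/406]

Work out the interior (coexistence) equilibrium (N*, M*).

N* ≈ 28.1, M* ≈ 398

Setting both brackets to zero gives the nullclines N + 1.1M = 466 and 0.281N + M = 406.
Substituting M = 406 - 0.281N into the first: N(1 - 1.1·0.281) = 466 - 1.1·406.
So N* = 19.4/0.691 = 28.1, and then M* = 406 - 0.281·28.1 = 398.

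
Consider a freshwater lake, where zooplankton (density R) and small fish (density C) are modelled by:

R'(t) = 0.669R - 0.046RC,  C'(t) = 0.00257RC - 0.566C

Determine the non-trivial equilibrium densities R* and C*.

Set dC/dt = 0 with C > 0: 0.00257R - 0.566 = 0, so R* = 0.566/0.00257 = 220.
Set dR/dt = 0 with R > 0: 0.669 - 0.046C = 0, so C* = 0.669/0.046 = 14.5.

R* ≈ 220, C* ≈ 14.5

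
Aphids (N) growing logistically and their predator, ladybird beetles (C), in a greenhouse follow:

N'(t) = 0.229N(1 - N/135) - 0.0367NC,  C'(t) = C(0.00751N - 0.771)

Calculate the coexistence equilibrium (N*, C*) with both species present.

N* ≈ 103, C* ≈ 1.49

From dC/dt = 0 with C > 0: 0.00751N* = 0.771, so N* = 103.
Substitute into dN/dt = 0: 0.229(1 - 103/135) = 0.0367C*.
The bracket is 0.24, giving C* = 0.0549/0.0367 = 1.49.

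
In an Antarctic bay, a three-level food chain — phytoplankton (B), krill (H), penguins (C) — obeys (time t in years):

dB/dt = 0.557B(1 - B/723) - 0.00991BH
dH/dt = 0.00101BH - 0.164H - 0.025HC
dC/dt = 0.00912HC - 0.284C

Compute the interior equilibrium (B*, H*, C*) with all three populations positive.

From dC/dt = 0: 0.00912H* = 0.284, so H* = 31.1.
From dB/dt = 0: 0.557(1 - B*/723) = 0.00991·31.1, giving B* = 723·(1 - 0.554) = 322.
From dH/dt = 0: 0.00101·322 - 0.164 = 0.025C*, so C* = 0.162/0.025 = 6.47.

B* ≈ 322, H* ≈ 31.1, C* ≈ 6.47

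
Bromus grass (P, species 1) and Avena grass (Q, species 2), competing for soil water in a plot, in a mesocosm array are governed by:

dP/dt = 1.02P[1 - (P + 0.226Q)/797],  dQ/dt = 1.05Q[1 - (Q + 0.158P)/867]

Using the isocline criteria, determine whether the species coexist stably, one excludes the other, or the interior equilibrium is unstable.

stable coexistence

Compare the nullcline intercepts: K1/α12 = 797/0.226 = 3530 > K2 = 867; K2/α21 = 867/0.158 = 5490 > K1 = 797.
Since both inequalities hold, each species can invade when rare, so the interior equilibrium is stable.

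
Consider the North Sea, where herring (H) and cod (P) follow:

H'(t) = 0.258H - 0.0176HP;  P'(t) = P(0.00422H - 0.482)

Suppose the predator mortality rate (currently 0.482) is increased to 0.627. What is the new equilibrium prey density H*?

H* ≈ 149

At the interior fixed point, setting dP/dt = 0 with P > 0 fixes H* = (predator death rate)/(HP coefficient) — independent of the other coefficients.
With the change, H* = 0.627/0.00422 = 149; it rises from 114.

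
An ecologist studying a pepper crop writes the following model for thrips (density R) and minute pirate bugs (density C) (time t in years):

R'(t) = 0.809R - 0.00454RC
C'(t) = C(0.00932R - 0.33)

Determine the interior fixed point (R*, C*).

Set dC/dt = 0 with C > 0: 0.00932R - 0.33 = 0, so R* = 0.33/0.00932 = 35.4.
Set dR/dt = 0 with R > 0: 0.809 - 0.00454C = 0, so C* = 0.809/0.00454 = 178.

R* ≈ 35.4, C* ≈ 178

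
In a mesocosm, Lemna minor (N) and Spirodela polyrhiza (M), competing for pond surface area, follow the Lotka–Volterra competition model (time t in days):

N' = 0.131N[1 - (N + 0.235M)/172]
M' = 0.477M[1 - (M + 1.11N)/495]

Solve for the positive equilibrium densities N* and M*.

Setting both brackets to zero gives the nullclines N + 0.235M = 172 and 1.11N + M = 495.
Substituting M = 495 - 1.11N into the first: N(1 - 0.235·1.11) = 172 - 0.235·495.
So N* = 55.7/0.739 = 75.3, and then M* = 495 - 1.11·75.3 = 411.

N* ≈ 75.3, M* ≈ 411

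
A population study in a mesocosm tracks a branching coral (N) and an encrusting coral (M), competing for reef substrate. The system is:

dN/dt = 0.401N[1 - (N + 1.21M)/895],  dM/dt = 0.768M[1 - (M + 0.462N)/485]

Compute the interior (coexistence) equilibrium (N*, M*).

Setting both brackets to zero gives the nullclines N + 1.21M = 895 and 0.462N + M = 485.
Substituting M = 485 - 0.462N into the first: N(1 - 1.21·0.462) = 895 - 1.21·485.
So N* = 308/0.441 = 699, and then M* = 485 - 0.462·699 = 162.

N* ≈ 699, M* ≈ 162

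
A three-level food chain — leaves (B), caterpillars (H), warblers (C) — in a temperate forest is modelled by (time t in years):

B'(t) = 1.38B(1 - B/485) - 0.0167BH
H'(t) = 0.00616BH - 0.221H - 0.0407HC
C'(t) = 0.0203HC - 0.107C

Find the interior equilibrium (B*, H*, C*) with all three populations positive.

From dC/dt = 0: 0.0203H* = 0.107, so H* = 5.27.
From dB/dt = 0: 1.38(1 - B*/485) = 0.0167·5.27, giving B* = 485·(1 - 0.0638) = 454.
From dH/dt = 0: 0.00616·454 - 0.221 = 0.0407C*, so C* = 2.58/0.0407 = 63.3.

B* ≈ 454, H* ≈ 5.27, C* ≈ 63.3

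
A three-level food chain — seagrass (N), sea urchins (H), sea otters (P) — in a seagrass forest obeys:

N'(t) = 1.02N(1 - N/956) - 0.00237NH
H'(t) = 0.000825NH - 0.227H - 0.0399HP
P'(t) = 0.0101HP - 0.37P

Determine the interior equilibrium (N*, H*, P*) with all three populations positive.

N* ≈ 875, H* ≈ 36.6, P* ≈ 12.4

From dP/dt = 0: 0.0101H* = 0.37, so H* = 36.6.
From dN/dt = 0: 1.02(1 - N*/956) = 0.00237·36.6, giving N* = 956·(1 - 0.0851) = 875.
From dH/dt = 0: 0.000825·875 - 0.227 = 0.0399P*, so P* = 0.495/0.0399 = 12.4.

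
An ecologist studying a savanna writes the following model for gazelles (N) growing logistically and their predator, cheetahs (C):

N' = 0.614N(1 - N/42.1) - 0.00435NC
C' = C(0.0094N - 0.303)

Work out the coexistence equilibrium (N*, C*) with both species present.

N* ≈ 32.2, C* ≈ 33.1

From dC/dt = 0 with C > 0: 0.0094N* = 0.303, so N* = 32.2.
Substitute into dN/dt = 0: 0.614(1 - 32.2/42.1) = 0.00435C*.
The bracket is 0.234, giving C* = 0.144/0.00435 = 33.1.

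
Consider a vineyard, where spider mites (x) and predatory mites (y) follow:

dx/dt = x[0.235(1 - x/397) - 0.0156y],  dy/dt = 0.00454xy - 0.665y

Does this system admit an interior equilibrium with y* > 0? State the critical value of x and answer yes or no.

The predator equation gives dy/dt > 0 only when x > 0.665/0.00454 = 146.
Without the predator, x → K = 397. Since 397 > 146, the predator can invade and persist.

Threshold x = 146; K > 146, so yes, the predator persists.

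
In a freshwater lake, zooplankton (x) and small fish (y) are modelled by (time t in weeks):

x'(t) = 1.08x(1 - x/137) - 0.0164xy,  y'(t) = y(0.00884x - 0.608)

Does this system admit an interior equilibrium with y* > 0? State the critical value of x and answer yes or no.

The predator equation gives dy/dt > 0 only when x > 0.608/0.00884 = 68.8.
Without the predator, x → K = 137. Since 137 > 68.8, the predator can invade and persist.

Threshold x = 68.8; K > 68.8, so yes, the predator persists.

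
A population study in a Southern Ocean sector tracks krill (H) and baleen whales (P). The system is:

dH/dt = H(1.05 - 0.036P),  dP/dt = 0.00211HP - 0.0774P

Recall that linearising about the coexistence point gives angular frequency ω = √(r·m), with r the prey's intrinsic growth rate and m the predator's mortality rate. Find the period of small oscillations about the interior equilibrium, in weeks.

T ≈ 22 weeks

Here r = 1.05 and m = 0.0774, so r·m = 0.0813.
ω = √0.0813 = 0.285 per week, hence T = 2π/ω ≈ 22 weeks.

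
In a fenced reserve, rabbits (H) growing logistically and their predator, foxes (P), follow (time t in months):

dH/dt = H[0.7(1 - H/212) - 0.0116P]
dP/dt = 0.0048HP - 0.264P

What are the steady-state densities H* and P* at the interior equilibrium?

From dP/dt = 0 with P > 0: 0.0048H* = 0.264, so H* = 55.
Substitute into dH/dt = 0: 0.7(1 - 55/212) = 0.0116P*.
The bracket is 0.741, giving P* = 0.518/0.0116 = 44.7.

H* ≈ 55, P* ≈ 44.7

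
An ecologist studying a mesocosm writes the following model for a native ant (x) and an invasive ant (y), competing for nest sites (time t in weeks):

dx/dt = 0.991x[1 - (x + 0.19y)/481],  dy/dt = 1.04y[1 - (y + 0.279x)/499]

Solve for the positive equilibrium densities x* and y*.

Setting both brackets to zero gives the nullclines x + 0.19y = 481 and 0.279x + y = 499.
Substituting y = 499 - 0.279x into the first: x(1 - 0.19·0.279) = 481 - 0.19·499.
So x* = 386/0.947 = 408, and then y* = 499 - 0.279·408 = 385.

x* ≈ 408, y* ≈ 385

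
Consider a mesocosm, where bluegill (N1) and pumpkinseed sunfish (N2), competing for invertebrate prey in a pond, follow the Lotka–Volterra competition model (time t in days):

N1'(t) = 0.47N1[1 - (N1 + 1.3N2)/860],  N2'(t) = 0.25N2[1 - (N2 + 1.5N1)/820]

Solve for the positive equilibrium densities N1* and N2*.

Setting both brackets to zero gives the nullclines N1 + 1.3N2 = 860 and 1.5N1 + N2 = 820.
Substituting N2 = 820 - 1.5N1 into the first: N1(1 - 1.3·1.5) = 860 - 1.3·820.
So N1* = -206/-0.95 = 217, and then N2* = 820 - 1.5·217 = 495.

N1* ≈ 217, N2* ≈ 495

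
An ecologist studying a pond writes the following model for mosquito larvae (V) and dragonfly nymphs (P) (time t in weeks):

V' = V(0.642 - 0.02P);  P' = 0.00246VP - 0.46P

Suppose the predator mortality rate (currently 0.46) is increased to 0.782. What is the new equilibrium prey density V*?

V* ≈ 318

At the interior fixed point, setting dP/dt = 0 with P > 0 fixes V* = (predator death rate)/(VP coefficient) — independent of the other coefficients.
With the change, V* = 0.782/0.00246 = 318; it rises from 187.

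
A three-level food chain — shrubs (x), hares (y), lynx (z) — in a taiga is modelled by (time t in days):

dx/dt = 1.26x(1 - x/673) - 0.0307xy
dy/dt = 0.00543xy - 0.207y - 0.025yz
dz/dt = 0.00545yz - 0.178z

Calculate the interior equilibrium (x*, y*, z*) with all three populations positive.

x* ≈ 137, y* ≈ 32.7, z* ≈ 21.6

From dz/dt = 0: 0.00545y* = 0.178, so y* = 32.7.
From dx/dt = 0: 1.26(1 - x*/673) = 0.0307·32.7, giving x* = 673·(1 - 0.796) = 137.
From dy/dt = 0: 0.00543·137 - 0.207 = 0.025z*, so z* = 0.539/0.025 = 21.6.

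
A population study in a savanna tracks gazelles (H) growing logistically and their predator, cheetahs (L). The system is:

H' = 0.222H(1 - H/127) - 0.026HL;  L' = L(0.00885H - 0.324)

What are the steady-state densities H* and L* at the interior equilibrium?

H* ≈ 36.6, L* ≈ 6.08

From dL/dt = 0 with L > 0: 0.00885H* = 0.324, so H* = 36.6.
Substitute into dH/dt = 0: 0.222(1 - 36.6/127) = 0.026L*.
The bracket is 0.712, giving L* = 0.158/0.026 = 6.08.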